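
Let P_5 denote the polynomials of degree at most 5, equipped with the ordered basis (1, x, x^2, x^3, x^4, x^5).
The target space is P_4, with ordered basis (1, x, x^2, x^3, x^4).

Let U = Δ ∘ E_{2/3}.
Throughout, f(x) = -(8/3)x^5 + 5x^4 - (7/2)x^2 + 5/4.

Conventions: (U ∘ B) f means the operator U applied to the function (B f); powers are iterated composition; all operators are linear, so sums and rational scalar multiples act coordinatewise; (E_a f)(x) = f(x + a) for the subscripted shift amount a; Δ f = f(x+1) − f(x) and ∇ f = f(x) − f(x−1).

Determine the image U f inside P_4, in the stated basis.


E_{2/3} f = -(8/3)x^5 - (35/9)x^4 + (40/27)x^3 + (313/162)x^2 - (334/243)x + 965/2916
Δ E_{2/3} f = -(40/3)x^4 - (380/9)x^3 - (410/9)x^2 - (1667/81)x - 2195/486

g(x) = -(40/3)x^4 - (380/9)x^3 - (410/9)x^2 - (1667/81)x - 2195/486


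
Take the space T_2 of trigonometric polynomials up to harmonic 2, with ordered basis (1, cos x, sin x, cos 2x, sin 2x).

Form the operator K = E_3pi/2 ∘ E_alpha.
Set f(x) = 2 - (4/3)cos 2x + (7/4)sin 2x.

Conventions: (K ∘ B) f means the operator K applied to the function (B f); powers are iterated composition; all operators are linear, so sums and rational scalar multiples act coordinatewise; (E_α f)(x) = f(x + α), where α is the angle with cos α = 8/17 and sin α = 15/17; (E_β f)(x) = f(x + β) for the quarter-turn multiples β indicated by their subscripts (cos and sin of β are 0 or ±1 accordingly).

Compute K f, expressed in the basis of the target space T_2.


E_alpha f = 2 + (112/51)cos 2x + (9/68)sin 2x
E_3pi/2 E_alpha f = 2 - (112/51)cos 2x - (9/68)sin 2x

g(x) = 2 - (112/51)cos 2x - (9/68)sin 2x


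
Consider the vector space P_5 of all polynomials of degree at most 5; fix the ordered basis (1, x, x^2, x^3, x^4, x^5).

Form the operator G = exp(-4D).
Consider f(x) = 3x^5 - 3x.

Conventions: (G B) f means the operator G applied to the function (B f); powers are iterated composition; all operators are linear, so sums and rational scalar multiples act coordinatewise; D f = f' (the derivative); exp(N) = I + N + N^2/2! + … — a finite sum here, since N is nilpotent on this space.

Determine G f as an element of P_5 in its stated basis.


order-1 term: -60x^4 + 12
order-2 term: 480x^3
order-3 term: -1920x^2
order-4 term: 3840x
order-5 term: -3072
the series for exp(-4D) f terminates at order 5
exp(-4D) f = 3x^5 - 60x^4 + 480x^3 - 1920x^2 + 3837x - 3060

g(x) = 3x^5 - 60x^4 + 480x^3 - 1920x^2 + 3837x - 3060


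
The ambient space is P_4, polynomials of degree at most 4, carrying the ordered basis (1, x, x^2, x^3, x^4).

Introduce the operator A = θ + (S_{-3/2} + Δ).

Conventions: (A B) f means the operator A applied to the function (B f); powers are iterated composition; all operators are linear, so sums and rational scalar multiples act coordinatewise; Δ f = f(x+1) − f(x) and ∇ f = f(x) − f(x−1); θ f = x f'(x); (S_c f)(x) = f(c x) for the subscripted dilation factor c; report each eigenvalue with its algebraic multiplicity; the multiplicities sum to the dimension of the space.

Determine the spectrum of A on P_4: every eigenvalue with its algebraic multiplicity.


image of 1: 1
image of x: -(1/2)x + 1
image of x^2: (17/4)x^2 + 2x + 1
image of x^3: -(3/8)x^3 + 3x^2 + 3x + 1
image of x^4: (145/16)x^4 + 4x^3 + 6x^2 + 4x + 1
the matrix is upper triangular; its diagonal is (1, -1/2, 17/4, -3/8, 145/16)
for a triangular matrix the eigenvalues are the diagonal entries, with algebraic multiplicity their repetition count

λ = -1/2 (multiplicity 1), λ = -3/8 (multiplicity 1), λ = 1 (multiplicity 1), λ = 17/4 (multiplicity 1), λ = 145/16 (multiplicity 1)


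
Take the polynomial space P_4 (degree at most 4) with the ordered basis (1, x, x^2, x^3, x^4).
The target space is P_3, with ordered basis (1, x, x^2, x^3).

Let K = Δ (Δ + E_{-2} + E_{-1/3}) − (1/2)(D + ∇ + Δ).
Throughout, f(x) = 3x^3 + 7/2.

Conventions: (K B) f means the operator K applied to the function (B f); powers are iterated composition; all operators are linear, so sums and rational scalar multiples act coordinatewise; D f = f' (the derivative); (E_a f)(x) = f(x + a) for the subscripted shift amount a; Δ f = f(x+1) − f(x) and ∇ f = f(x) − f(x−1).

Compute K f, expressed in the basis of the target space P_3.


the image equals g(x) = (9/2)x^2 - 6x + 37

Δ f = 9x^2 + 9x + 3
E_{-2} f = 3x^3 - 18x^2 + 36x - 41/2
E_{-1/3} f = 3x^3 - 3x^2 + x + 61/18
(Δ + E_{-2} + E_{-1/3}) f = 6x^3 - 12x^2 + 46x - 127/9
Δ (Δ + E_{-2} + E_{-1/3}) f = 18x^2 - 6x + 40
D f = 9x^2
∇ f = 9x^2 - 9x + 3
Δ f = 9x^2 + 9x + 3
(D + ∇ + Δ) f = 27x^2 + 6
(-(1/2)(D + ∇ + Δ)) f = -(27/2)x^2 - 3
(Δ (Δ + E_{-2} + E_{-1/3}) − (1/2)(D + ∇ + Δ)) f = (9/2)x^2 - 6x + 37


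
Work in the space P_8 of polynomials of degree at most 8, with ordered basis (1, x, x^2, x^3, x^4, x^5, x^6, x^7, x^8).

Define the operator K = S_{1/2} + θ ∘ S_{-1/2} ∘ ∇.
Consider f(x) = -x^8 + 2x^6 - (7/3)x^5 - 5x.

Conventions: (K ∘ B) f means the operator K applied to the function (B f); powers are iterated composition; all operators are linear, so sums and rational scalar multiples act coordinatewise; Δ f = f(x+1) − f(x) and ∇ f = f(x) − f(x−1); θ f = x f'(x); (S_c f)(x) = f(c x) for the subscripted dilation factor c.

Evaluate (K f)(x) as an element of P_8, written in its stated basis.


S_{1/2} f = -(1/256)x^8 + (1/32)x^6 - (7/96)x^5 - (5/2)x
∇ f = -8x^7 + 28x^6 - 44x^5 + (85/3)x^4 + (22/3)x^3 - (76/3)x^2 + (47/3)x - 25/3
S_{-1/2} ∇ f = (1/16)x^7 + (7/16)x^6 + (11/8)x^5 + (85/48)x^4 - (11/12)x^3 - (19/3)x^2 - (47/6)x - 25/3
θ S_{-1/2} ∇ f = (7/16)x^7 + (21/8)x^6 + (55/8)x^5 + (85/12)x^4 - (11/4)x^3 - (38/3)x^2 - (47/6)x
(S_{1/2} + θ ∘ S_{-1/2} ∘ ∇) f = -(1/256)x^8 + (7/16)x^7 + (85/32)x^6 + (653/96)x^5 + (85/12)x^4 - (11/4)x^3 - (38/3)x^2 - (31/3)x

g(x) = -(1/256)x^8 + (7/16)x^7 + (85/32)x^6 + (653/96)x^5 + (85/12)x^4 - (11/4)x^3 - (38/3)x^2 - (31/3)x


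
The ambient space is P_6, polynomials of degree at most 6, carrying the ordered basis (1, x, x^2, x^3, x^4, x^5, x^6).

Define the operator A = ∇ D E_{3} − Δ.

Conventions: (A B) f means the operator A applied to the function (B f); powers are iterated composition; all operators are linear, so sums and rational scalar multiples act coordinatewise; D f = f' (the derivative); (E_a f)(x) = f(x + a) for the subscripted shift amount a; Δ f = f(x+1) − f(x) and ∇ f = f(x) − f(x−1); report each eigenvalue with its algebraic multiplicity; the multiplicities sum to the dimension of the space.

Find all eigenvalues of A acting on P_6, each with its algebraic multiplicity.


image of 1: 0
image of x: -1
image of x^2: -2x + 1
image of x^3: -3x^2 + 3x + 14
image of x^4: -4x^3 + 6x^2 + 56x + 75
image of x^5: -5x^4 + 10x^3 + 140x^2 + 375x + 324
image of x^6: -6x^5 + 15x^4 + 280x^3 + 1125x^2 + 1944x + 1265
the matrix is upper triangular; its diagonal is (0, 0, 0, 0, 0, 0, 0)
for a triangular matrix the eigenvalues are the diagonal entries, with algebraic multiplicity their repetition count

λ = 0 (multiplicity 7)


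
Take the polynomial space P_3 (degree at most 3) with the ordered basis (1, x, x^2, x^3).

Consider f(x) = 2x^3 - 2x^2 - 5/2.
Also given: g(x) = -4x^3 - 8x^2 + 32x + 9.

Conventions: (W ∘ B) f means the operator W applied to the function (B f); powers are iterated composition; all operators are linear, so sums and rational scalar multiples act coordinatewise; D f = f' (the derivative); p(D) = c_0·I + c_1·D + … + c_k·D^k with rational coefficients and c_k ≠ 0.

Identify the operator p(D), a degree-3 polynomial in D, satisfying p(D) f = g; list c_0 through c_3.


D^0 f = 2x^3 - 2x^2 - 5/2
D^1 f = 6x^2 - 4x
D^2 f = 12x - 4
D^3 f = 12
matching coefficients of g against c_0 f + c_1 Df + … from the top degree down determines the c_i
solution: c_0 = -2, c_1 = -2, c_2 = 2, c_3 = 1

p(D) = -2·I − 2·D + 2·D^2 + D^3, i.e. c_0 = -2, c_1 = -2, c_2 = 2, c_3 = 1


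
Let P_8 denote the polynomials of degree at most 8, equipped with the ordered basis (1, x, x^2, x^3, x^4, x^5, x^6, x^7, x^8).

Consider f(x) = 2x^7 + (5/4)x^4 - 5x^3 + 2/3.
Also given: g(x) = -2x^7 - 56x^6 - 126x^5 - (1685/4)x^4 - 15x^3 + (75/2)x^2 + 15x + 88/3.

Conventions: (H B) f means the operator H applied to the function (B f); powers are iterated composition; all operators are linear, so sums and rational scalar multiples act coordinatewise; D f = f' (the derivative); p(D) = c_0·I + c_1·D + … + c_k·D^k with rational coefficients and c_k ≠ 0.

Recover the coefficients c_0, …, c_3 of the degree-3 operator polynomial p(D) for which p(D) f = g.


p(D) = -I − 4·D − (3/2)·D^2 − D^3, i.e. c_0 = -1, c_1 = -4, c_2 = -3/2, c_3 = -1

D^0 f = 2x^7 + (5/4)x^4 - 5x^3 + 2/3
D^1 f = 14x^6 + 5x^3 - 15x^2
D^2 f = 84x^5 + 15x^2 - 30x
D^3 f = 420x^4 + 30x - 30
matching coefficients of g against c_0 f + c_1 Df + … from the top degree down determines the c_i
solution: c_0 = -1, c_1 = -4, c_2 = -3/2, c_3 = -1


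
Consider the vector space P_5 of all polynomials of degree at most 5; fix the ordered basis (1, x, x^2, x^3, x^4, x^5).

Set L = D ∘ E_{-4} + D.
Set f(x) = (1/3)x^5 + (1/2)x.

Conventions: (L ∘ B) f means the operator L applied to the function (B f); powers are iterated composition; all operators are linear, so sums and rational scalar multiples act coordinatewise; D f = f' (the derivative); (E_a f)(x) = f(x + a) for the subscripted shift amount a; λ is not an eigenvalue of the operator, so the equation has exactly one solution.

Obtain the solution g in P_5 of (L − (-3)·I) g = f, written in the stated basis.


g(x) = (1/9)x^5 - (10/27)x^4 + (320/81)x^3 - (2560/81)x^2 + (70481/486)x - 235601/729

write g with unknown coordinates in the stated basis and equate coefficients in (L − (-3)·I) g = f
solving from the highest basis element down gives g = (1/9)x^5 - (10/27)x^4 + (320/81)x^3 - (2560/81)x^2 + (70481/486)x - 235601/729
check: L g = (10/9)x^4 - (320/27)x^3 + (2560/27)x^2 - (35200/81)x + 235601/243
so L g − (-3)·g = (1/3)x^5 + (1/2)x = f ✓


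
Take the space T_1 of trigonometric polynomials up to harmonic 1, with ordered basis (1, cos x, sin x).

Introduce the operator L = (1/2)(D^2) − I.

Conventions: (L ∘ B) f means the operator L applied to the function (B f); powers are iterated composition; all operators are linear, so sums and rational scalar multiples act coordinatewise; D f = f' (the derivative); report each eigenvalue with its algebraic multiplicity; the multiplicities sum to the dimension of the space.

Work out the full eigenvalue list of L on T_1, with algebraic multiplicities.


λ = -3/2 (multiplicity 2), λ = -1 (multiplicity 1)

image of 1: -1
image of cos x: -(3/2)cos x
image of sin x: -(3/2)sin x
the matrix is diagonal; its diagonal is (-1, -3/2, -3/2)
for a triangular matrix the eigenvalues are the diagonal entries, with algebraic multiplicity their repetition count


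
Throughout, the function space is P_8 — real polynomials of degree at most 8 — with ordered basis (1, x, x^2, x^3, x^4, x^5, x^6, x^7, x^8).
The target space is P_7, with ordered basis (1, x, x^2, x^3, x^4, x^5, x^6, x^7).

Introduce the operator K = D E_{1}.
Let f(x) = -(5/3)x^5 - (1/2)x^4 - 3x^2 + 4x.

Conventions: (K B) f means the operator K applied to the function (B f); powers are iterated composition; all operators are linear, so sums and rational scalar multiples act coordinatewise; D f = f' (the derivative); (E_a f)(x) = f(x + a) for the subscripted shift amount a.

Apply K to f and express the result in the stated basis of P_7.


the image equals g(x) = -(25/3)x^4 - (106/3)x^3 - 56x^2 - (136/3)x - 37/3

E_{1} f = -(5/3)x^5 - (53/6)x^4 - (56/3)x^3 - (68/3)x^2 - (37/3)x - 7/6
D E_{1} f = -(25/3)x^4 - (106/3)x^3 - 56x^2 - (136/3)x - 37/3


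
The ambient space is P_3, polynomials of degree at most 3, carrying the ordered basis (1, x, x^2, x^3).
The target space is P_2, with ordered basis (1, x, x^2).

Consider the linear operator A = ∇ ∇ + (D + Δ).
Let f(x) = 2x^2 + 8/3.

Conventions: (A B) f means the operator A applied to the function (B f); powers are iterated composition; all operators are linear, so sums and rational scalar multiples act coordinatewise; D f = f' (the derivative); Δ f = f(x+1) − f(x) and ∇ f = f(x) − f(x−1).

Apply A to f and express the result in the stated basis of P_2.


∇ f = 4x - 2
∇ ∇ f = 4
D f = 4x
Δ f = 4x + 2
(D + Δ) f = 8x + 2
(∇ ∇ + (D + Δ)) f = 8x + 6

g(x) = 8x + 6


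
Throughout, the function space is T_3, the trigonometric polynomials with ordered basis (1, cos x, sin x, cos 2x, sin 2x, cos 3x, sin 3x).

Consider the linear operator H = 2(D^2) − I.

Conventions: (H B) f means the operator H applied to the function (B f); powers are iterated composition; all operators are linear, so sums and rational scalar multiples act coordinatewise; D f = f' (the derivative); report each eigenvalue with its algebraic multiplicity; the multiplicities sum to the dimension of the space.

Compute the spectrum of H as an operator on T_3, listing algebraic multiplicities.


λ = -19 (multiplicity 2), λ = -9 (multiplicity 2), λ = -3 (multiplicity 2), λ = -1 (multiplicity 1)

image of 1: -1
image of cos x: -3cos x
image of sin x: -3sin x
image of cos 2x: -9cos 2x
image of sin 2x: -9sin 2x
image of cos 3x: -19cos 3x
image of sin 3x: -19sin 3x
the matrix is diagonal; its diagonal is (-1, -3, -3, -9, -9, -19, -19)
for a triangular matrix the eigenvalues are the diagonal entries, with algebraic multiplicity their repetition count


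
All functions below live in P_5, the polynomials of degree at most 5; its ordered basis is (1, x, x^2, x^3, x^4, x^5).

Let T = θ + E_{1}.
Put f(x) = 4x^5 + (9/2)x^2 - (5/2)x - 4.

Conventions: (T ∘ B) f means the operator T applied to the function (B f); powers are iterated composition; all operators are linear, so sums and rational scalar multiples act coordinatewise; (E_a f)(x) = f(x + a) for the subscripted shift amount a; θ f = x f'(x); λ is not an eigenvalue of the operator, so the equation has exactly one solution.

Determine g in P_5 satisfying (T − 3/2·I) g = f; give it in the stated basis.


g(x) = (8/9)x^5 - (80/63)x^4 - (32/21)x^3 + (983/189)x^2 - (2909/189)x - 340/21

write g with unknown coordinates in the stated basis and equate coefficients in (T − 3/2·I) g = f
solving from the highest basis element down gives g = (8/9)x^5 - (80/63)x^4 - (32/21)x^3 + (983/189)x^2 - (2909/189)x - 340/21
check: T g = (16/3)x^5 - (40/21)x^4 - (16/7)x^3 + (775/63)x^2 - (1612/63)x - 198/7
so T g − 3/2·g = 4x^5 + (9/2)x^2 - (5/2)x - 4 = f ✓


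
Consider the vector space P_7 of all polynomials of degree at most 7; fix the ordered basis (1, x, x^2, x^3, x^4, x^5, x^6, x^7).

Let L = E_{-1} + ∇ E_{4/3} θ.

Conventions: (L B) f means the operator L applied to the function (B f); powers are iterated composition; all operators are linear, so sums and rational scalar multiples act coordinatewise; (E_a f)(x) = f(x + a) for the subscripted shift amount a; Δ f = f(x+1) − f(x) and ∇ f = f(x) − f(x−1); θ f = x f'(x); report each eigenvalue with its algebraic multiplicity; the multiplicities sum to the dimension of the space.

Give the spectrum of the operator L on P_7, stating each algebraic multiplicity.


λ = 1 (multiplicity 8)

image of 1: 1
image of x: x
image of x^2: x^2 + 2x + 13/3
image of x^3: x^3 + 6x^2 + 18x + 6
image of x^4: x^4 + 12x^3 + 46x^2 + (100/3)x + 367/27
image of x^5: x^5 + 20x^4 + (280/3)x^3 + (320/3)x^2 + (2260/27)x + 1624/81
image of x^6: x^6 + 30x^5 + 165x^4 + 260x^3 + (895/3)x^2 + (1310/9)x + 937/27
image of x^7: x^7 + 42x^6 + 266x^5 + (1610/3)x^4 + (21770/27)x^3 + (16142/27)x^2 + (22862/81)x + 37498/729
the matrix is upper triangular; its diagonal is (1, 1, 1, 1, 1, 1, 1, 1)
for a triangular matrix the eigenvalues are the diagonal entries, with algebraic multiplicity their repetition count


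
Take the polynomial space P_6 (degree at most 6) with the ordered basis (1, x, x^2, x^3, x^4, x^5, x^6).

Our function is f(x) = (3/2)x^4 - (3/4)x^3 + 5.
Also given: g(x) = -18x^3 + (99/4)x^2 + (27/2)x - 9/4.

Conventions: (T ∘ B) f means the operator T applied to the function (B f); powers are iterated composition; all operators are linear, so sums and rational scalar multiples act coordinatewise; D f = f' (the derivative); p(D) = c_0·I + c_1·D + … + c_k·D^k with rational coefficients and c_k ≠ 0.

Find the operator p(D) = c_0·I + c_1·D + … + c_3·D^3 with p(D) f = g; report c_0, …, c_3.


p(D) = -3·D + D^2 + (1/2)·D^3, i.e. c_0 = 0, c_1 = -3, c_2 = 1, c_3 = 1/2

D^0 f = (3/2)x^4 - (3/4)x^3 + 5
D^1 f = 6x^3 - (9/4)x^2
D^2 f = 18x^2 - (9/2)x
D^3 f = 36x - 9/2
matching coefficients of g against c_0 f + c_1 Df + … from the top degree down determines the c_i
solution: c_0 = 0, c_1 = -3, c_2 = 1, c_3 = 1/2


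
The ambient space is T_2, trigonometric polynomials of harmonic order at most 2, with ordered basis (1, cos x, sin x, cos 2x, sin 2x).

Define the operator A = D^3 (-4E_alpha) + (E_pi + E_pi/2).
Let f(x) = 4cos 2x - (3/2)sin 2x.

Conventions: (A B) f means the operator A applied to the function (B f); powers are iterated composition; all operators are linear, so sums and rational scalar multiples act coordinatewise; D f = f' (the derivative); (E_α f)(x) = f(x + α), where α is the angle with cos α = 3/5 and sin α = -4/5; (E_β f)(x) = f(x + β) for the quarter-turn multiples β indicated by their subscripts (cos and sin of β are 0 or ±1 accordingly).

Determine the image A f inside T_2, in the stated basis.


E_alpha f = (8/25)cos 2x + (213/50)sin 2x
(-4E_alpha) f = -(32/25)cos 2x - (426/25)sin 2x
D (-4E_alpha) f = -(852/25)cos 2x + (64/25)sin 2x
D D (-4E_alpha) f = (128/25)cos 2x + (1704/25)sin 2x
D D D (-4E_alpha) f = (3408/25)cos 2x - (256/25)sin 2x
E_pi f = 4cos 2x - (3/2)sin 2x
E_pi/2 f = -4cos 2x + (3/2)sin 2x
(E_pi + E_pi/2) f = 0
(D^3 (-4E_alpha) + (E_pi + E_pi/2)) f = (3408/25)cos 2x - (256/25)sin 2x

g(x) = (3408/25)cos 2x - (256/25)sin 2x


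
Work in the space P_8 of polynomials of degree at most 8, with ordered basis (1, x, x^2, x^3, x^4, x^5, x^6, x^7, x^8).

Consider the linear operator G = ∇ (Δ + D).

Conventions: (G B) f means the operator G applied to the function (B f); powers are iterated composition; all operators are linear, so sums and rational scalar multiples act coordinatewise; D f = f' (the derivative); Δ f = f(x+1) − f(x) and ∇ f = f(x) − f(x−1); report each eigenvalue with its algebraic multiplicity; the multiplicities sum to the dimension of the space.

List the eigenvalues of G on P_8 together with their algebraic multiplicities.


image of 1: 0
image of x: 0
image of x^2: 4
image of x^3: 12x - 3
image of x^4: 24x^2 - 12x + 6
image of x^5: 40x^3 - 30x^2 + 30x - 5
image of x^6: 60x^4 - 60x^3 + 90x^2 - 30x + 8
image of x^7: 84x^5 - 105x^4 + 210x^3 - 105x^2 + 56x - 7
image of x^8: 112x^6 - 168x^5 + 420x^4 - 280x^3 + 224x^2 - 56x + 10
the matrix is upper triangular; its diagonal is (0, 0, 0, 0, 0, 0, 0, 0, 0)
for a triangular matrix the eigenvalues are the diagonal entries, with algebraic multiplicity their repetition count

λ = 0 (multiplicity 9)


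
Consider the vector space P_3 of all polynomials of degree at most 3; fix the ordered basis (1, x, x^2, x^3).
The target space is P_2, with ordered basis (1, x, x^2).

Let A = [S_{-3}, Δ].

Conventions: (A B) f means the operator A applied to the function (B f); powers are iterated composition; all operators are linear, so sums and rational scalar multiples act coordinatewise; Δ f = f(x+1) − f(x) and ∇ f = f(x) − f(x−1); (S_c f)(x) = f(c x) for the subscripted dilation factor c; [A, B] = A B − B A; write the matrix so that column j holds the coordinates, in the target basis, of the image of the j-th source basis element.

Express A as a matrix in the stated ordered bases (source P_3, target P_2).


image of 1: 0
image of x: 4
image of x^2: -24x - 8
image of x^3: 108x^2 + 72x + 28
each image's coordinates form column j of the matrix

the matrix is [[0, 4, -8, 28]; [0, 0, -24, 72]; [0, 0, 0, 108]] (rows listed top to bottom)


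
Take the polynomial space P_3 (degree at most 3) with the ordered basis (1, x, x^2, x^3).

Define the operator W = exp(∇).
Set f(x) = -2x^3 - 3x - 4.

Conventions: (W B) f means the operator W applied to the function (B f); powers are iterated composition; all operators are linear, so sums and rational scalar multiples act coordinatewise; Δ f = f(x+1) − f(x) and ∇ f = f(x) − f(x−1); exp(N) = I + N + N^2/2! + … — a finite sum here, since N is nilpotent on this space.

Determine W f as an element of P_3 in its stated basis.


order-1 term: -6x^2 + 6x - 5
order-2 term: -6x + 6
order-3 term: -2
the series for exp(∇) f terminates at order 3
exp(∇) f = -2x^3 - 6x^2 - 3x - 5

the image equals g(x) = -2x^3 - 6x^2 - 3x - 5


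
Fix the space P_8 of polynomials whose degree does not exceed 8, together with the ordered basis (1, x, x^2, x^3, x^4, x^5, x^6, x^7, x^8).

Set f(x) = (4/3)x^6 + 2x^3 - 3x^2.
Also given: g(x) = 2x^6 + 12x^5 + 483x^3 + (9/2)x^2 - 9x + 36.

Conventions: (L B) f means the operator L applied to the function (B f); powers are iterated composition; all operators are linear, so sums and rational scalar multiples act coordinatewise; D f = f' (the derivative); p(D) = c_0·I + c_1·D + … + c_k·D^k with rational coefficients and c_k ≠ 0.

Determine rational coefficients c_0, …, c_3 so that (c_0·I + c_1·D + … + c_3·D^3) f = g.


c_0 = 3/2, c_1 = 3/2, c_2 = 0, c_3 = 3

D^0 f = (4/3)x^6 + 2x^3 - 3x^2
D^1 f = 8x^5 + 6x^2 - 6x
D^2 f = 40x^4 + 12x - 6
D^3 f = 160x^3 + 12
matching coefficients of g against c_0 f + c_1 Df + … from the top degree down determines the c_i
solution: c_0 = 3/2, c_1 = 3/2, c_2 = 0, c_3 = 3


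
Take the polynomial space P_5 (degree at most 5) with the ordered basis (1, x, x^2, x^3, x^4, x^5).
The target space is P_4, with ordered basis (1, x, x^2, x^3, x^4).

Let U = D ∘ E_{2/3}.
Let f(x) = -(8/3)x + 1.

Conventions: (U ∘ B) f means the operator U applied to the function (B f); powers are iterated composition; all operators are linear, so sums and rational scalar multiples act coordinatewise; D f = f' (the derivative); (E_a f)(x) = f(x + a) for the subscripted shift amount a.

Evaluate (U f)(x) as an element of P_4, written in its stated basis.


the image equals g(x) = -8/3

E_{2/3} f = -(8/3)x - 7/9
D E_{2/3} f = -8/3


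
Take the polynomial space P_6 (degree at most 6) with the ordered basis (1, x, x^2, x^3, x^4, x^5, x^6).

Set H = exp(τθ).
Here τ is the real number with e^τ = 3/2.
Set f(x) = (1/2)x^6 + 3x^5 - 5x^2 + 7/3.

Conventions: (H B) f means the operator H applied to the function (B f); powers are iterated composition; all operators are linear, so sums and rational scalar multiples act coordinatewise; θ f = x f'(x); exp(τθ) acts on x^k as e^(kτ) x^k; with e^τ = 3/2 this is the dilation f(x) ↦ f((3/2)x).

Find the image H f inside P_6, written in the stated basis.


the result is g(x) = (729/128)x^6 + (729/32)x^5 - (45/4)x^2 + 7/3

exp(τθ) x^k = e^(kτ) x^k; with e^τ = 3/2 this sends x^k to (3/2)^k x^k
x^2 ↦ 9/4 x^2
x^5 ↦ 243/32 x^5
x^6 ↦ 729/64 x^6
applying this coordinatewise to f: exp(τθ) f = (729/128)x^6 + (729/32)x^5 - (45/4)x^2 + 7/3


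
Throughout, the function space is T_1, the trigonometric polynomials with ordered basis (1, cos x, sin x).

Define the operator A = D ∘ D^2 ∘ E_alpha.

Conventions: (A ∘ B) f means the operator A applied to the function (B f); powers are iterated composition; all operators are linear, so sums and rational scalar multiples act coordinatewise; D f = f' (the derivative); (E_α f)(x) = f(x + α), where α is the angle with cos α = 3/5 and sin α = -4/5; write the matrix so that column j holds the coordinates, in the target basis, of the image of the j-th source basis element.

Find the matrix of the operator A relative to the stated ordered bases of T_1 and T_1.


the matrix is [[0, 0, 0]; [0, -4/5, -3/5]; [0, 3/5, -4/5]] (rows listed top to bottom)

image of 1: 0
image of cos x: -(4/5)cos x + (3/5)sin x
image of sin x: -(3/5)cos x - (4/5)sin x
each image's coordinates form column j of the matrix


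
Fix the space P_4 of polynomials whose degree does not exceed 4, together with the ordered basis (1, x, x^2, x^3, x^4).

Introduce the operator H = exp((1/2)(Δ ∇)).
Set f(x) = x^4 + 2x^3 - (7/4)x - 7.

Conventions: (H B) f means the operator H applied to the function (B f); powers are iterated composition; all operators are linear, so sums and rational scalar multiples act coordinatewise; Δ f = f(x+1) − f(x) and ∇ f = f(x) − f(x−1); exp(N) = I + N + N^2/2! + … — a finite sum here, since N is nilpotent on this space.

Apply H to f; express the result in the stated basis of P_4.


order-1 term: 6x^2 + 6x + 1
order-2 term: 3
the series for exp((1/2)(Δ ∇)) f terminates at order 2
exp((1/2)(Δ ∇)) f = x^4 + 2x^3 + 6x^2 + (17/4)x - 3

the image equals g(x) = x^4 + 2x^3 + 6x^2 + (17/4)x - 3


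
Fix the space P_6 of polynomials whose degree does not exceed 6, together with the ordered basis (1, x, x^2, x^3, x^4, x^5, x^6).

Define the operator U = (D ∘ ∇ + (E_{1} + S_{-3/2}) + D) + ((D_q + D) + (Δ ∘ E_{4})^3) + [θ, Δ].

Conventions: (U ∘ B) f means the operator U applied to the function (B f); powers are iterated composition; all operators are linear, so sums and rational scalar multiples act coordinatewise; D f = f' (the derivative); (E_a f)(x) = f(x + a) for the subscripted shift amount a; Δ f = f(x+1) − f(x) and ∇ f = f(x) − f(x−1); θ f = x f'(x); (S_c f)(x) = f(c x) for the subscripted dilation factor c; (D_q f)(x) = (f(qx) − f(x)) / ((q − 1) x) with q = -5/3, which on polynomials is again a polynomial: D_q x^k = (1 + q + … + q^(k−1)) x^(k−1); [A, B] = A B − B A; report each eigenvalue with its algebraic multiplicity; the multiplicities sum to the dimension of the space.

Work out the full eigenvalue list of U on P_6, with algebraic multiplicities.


image of 1: 2
image of x: -(1/2)x + 3
image of x^2: (13/4)x^2 + (10/3)x + 1
image of x^3: -(19/8)x^3 + (73/9)x^2 + 3x + 1
image of x^4: (97/16)x^4 + (148/27)x^3 + 6x^2 + 4x + 325
image of x^5: -(211/32)x^5 + (1231/81)x^4 + 10x^3 + 10x^2 + 1625x + 10941
image of x^6: (793/64)x^6 + (1054/243)x^5 + 15x^4 + 20x^3 + 4875x^2 + 65646x + 296461
the matrix is upper triangular; its diagonal is (2, -1/2, 13/4, -19/8, 97/16, -211/32, 793/64)
for a triangular matrix the eigenvalues are the diagonal entries, with algebraic multiplicity their repetition count

λ = -211/32 (multiplicity 1), λ = -19/8 (multiplicity 1), λ = -1/2 (multiplicity 1), λ = 2 (multiplicity 1), λ = 13/4 (multiplicity 1), λ = 97/16 (multiplicity 1), λ = 793/64 (multiplicity 1)


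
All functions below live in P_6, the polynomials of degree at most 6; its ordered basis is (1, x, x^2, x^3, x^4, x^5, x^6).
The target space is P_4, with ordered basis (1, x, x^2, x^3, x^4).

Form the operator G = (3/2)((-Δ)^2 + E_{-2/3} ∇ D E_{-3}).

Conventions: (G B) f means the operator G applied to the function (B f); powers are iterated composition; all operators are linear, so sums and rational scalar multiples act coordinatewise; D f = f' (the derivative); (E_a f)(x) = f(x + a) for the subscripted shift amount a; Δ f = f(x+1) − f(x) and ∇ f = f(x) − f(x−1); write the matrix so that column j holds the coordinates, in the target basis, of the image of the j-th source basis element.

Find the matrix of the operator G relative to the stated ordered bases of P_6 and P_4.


the matrix is [[0, 0, 6, -57/2, 335, -38815/18, 126428/9]; [0, 0, 0, 18, -114, 1675, -38815/3]; [0, 0, 0, 0, 36, -285, 5025]; [0, 0, 0, 0, 0, 60, -570]; [0, 0, 0, 0, 0, 0, 90]] (rows listed top to bottom)

image of 1: 0
image of x: 0
image of x^2: 6
image of x^3: 18x - 57/2
image of x^4: 36x^2 - 114x + 335
image of x^5: 60x^3 - 285x^2 + 1675x - 38815/18
image of x^6: 90x^4 - 570x^3 + 5025x^2 - (38815/3)x + 126428/9
each image's coordinates form column j of the matrix


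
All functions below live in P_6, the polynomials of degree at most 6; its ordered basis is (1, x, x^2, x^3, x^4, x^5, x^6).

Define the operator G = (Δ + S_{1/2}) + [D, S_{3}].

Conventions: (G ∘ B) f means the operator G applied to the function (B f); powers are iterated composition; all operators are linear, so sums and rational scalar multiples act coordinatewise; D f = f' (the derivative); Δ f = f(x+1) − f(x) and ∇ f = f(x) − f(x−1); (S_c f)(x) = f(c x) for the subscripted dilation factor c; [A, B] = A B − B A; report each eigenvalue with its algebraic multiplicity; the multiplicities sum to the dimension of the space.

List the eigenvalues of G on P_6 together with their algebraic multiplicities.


image of 1: 1
image of x: (1/2)x + 3
image of x^2: (1/4)x^2 + 14x + 1
image of x^3: (1/8)x^3 + 57x^2 + 3x + 1
image of x^4: (1/16)x^4 + 220x^3 + 6x^2 + 4x + 1
image of x^5: (1/32)x^5 + 815x^4 + 10x^3 + 10x^2 + 5x + 1
image of x^6: (1/64)x^6 + 2922x^5 + 15x^4 + 20x^3 + 15x^2 + 6x + 1
the matrix is upper triangular; its diagonal is (1, 1/2, 1/4, 1/8, 1/16, 1/32, 1/64)
for a triangular matrix the eigenvalues are the diagonal entries, with algebraic multiplicity their repetition count

λ = 1/64 (multiplicity 1), λ = 1/32 (multiplicity 1), λ = 1/16 (multiplicity 1), λ = 1/8 (multiplicity 1), λ = 1/4 (multiplicity 1), λ = 1/2 (multiplicity 1), λ = 1 (multiplicity 1)


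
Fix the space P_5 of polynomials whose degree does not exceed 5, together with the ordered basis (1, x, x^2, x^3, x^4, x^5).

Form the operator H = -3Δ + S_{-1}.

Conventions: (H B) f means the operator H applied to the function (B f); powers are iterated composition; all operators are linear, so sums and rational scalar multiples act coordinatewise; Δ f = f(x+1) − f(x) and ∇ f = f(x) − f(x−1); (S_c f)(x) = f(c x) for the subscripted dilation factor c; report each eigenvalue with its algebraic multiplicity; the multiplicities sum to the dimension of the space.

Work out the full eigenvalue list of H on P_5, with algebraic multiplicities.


λ = -1 (multiplicity 3), λ = 1 (multiplicity 3)

image of 1: 1
image of x: -x - 3
image of x^2: x^2 - 6x - 3
image of x^3: -x^3 - 9x^2 - 9x - 3
image of x^4: x^4 - 12x^3 - 18x^2 - 12x - 3
image of x^5: -x^5 - 15x^4 - 30x^3 - 30x^2 - 15x - 3
the matrix is upper triangular; its diagonal is (1, -1, 1, -1, 1, -1)
for a triangular matrix the eigenvalues are the diagonal entries, with algebraic multiplicity their repetition count


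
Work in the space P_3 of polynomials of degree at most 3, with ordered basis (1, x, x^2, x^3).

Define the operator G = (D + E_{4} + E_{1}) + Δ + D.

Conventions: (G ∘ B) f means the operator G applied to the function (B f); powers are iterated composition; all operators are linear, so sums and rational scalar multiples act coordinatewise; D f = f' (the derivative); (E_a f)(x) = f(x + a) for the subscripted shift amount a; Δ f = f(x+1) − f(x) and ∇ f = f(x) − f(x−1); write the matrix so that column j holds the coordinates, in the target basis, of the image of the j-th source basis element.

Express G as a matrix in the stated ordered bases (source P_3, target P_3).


image of 1: 2
image of x: 2x + 8
image of x^2: 2x^2 + 16x + 18
image of x^3: 2x^3 + 24x^2 + 54x + 66
each image's coordinates form column j of the matrix

the matrix is [[2, 8, 18, 66]; [0, 2, 16, 54]; [0, 0, 2, 24]; [0, 0, 0, 2]] (rows listed top to bottom)


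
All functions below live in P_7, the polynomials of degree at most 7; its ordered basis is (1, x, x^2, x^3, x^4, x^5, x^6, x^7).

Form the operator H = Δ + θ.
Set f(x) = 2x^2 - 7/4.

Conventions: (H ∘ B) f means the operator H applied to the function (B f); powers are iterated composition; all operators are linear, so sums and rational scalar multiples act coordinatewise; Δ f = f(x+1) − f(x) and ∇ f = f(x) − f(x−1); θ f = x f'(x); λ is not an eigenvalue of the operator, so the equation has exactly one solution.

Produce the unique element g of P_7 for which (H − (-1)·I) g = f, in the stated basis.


write g with unknown coordinates in the stated basis and equate coefficients in (H − (-1)·I) g = f
solving from the highest basis element down gives g = (2/3)x^2 - (2/3)x - 7/4
check: H g = (4/3)x^2 + (2/3)x
so H g − (-1)·g = 2x^2 - 7/4 = f ✓

g(x) = (2/3)x^2 - (2/3)x - 7/4


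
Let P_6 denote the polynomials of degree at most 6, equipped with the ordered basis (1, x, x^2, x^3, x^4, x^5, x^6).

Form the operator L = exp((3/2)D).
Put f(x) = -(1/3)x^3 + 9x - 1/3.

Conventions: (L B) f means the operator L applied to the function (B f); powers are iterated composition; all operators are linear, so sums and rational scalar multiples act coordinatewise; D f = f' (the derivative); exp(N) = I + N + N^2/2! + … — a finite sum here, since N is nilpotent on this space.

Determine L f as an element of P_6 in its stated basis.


order-1 term: -(3/2)x^2 + 27/2
order-2 term: -(9/4)x
order-3 term: -9/8
the series for exp((3/2)D) f terminates at order 3
exp((3/2)D) f = -(1/3)x^3 - (3/2)x^2 + (27/4)x + 289/24

the image equals g(x) = -(1/3)x^3 - (3/2)x^2 + (27/4)x + 289/24


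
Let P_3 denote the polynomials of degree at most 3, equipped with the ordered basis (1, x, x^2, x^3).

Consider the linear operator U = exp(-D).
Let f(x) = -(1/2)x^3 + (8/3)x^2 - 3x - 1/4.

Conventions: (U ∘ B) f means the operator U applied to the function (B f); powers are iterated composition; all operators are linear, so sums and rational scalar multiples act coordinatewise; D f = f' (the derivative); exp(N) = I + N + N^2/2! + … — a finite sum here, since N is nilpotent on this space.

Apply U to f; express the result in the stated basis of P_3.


order-1 term: (3/2)x^2 - (16/3)x + 3
order-2 term: -(3/2)x + 8/3
order-3 term: 1/2
the series for exp(-D) f terminates at order 3
exp(-D) f = -(1/2)x^3 + (25/6)x^2 - (59/6)x + 71/12

the image equals g(x) = -(1/2)x^3 + (25/6)x^2 - (59/6)x + 71/12


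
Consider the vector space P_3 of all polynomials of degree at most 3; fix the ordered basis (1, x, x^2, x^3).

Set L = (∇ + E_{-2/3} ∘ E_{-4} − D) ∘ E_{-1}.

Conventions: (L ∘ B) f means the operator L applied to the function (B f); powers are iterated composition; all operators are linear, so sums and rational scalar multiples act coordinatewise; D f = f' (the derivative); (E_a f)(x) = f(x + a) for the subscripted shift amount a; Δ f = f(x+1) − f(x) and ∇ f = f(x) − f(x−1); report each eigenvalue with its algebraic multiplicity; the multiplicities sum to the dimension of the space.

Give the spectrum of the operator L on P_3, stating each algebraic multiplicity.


λ = 1 (multiplicity 4)

image of 1: 1
image of x: x - 17/3
image of x^2: x^2 - (34/3)x + 280/9
image of x^3: x^3 - 17x^2 + (280/3)x - 4805/27
the matrix is upper triangular; its diagonal is (1, 1, 1, 1)
for a triangular matrix the eigenvalues are the diagonal entries, with algebraic multiplicity their repetition count


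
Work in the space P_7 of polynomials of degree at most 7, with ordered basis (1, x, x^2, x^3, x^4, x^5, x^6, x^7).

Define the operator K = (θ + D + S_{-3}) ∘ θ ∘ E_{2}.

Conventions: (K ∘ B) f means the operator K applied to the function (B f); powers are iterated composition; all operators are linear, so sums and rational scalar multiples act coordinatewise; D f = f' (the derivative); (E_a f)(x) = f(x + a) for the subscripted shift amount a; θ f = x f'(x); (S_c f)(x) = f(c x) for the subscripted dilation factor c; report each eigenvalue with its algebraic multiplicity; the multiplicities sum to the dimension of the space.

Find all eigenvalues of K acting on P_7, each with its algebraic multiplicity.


λ = -15260 (multiplicity 1), λ = -1190 (multiplicity 1), λ = -72 (multiplicity 1), λ = -2 (multiplicity 1), λ = 0 (multiplicity 1), λ = 22 (multiplicity 1), λ = 340 (multiplicity 1), λ = 4410 (multiplicity 1)

image of 1: 0
image of x: -2x + 1
image of x^2: 22x^2 - 4x + 4
image of x^3: -72x^3 + 141x^2 + 12
image of x^4: 340x^4 - 560x^3 + 600x^2 + 32x + 32
image of x^5: -1190x^5 + 3425x^4 - 2720x^3 + 2120x^2 + 160x + 80
image of x^6: 4410x^6 - 14244x^5 + 20700x^4 - 10560x^3 + 6720x^2 + 576x + 192
image of x^7: -15260x^7 + 61789x^6 - 99456x^5 + 97300x^4 - 35840x^3 + 19824x^2 + 1792x + 448
the matrix is upper triangular; its diagonal is (0, -2, 22, -72, 340, -1190, 4410, -15260)
for a triangular matrix the eigenvalues are the diagonal entries, with algebraic multiplicity their repetition count


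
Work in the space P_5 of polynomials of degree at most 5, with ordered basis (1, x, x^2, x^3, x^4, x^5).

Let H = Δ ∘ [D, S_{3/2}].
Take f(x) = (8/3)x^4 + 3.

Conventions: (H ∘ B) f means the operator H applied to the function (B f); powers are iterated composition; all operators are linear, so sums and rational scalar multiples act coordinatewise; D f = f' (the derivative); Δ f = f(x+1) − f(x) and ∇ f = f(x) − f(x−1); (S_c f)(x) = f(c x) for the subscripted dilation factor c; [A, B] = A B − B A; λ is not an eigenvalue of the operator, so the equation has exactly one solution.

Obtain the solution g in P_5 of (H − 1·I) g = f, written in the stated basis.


the image equals g(x) = -(8/3)x^4 - 54x^2 - 54x - 102

write g with unknown coordinates in the stated basis and equate coefficients in (H − 1·I) g = f
solving from the highest basis element down gives g = -(8/3)x^4 - 54x^2 - 54x - 102
check: H g = -54x^2 - 54x - 99
so H g − 1·g = (8/3)x^4 + 3 = f ✓


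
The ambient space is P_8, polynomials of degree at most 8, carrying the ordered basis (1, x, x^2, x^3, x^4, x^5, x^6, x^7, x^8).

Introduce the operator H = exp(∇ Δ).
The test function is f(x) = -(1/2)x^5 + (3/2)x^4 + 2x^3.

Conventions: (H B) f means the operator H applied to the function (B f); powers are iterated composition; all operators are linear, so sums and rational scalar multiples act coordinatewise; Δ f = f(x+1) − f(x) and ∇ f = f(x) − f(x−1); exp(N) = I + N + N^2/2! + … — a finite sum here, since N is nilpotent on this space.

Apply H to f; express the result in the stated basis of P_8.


the image equals g(x) = -(1/2)x^5 + (3/2)x^4 - 8x^3 + 18x^2 - 23x + 21

order-1 term: -10x^3 + 18x^2 + 7x + 3
order-2 term: -30x + 18
the series for exp(∇ Δ) f terminates at order 2
exp(∇ Δ) f = -(1/2)x^5 + (3/2)x^4 - 8x^3 + 18x^2 - 23x + 21


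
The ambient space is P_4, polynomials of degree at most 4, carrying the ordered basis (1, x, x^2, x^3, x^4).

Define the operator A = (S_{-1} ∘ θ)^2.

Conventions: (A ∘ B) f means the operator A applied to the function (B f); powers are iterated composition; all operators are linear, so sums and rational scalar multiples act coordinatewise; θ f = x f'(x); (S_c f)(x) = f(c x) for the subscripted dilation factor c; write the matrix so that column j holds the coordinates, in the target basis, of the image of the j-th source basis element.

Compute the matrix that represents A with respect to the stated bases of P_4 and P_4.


image of 1: 0
image of x: x
image of x^2: 4x^2
image of x^3: 9x^3
image of x^4: 16x^4
each image's coordinates form column j of the matrix

the matrix is [[0, 0, 0, 0, 0]; [0, 1, 0, 0, 0]; [0, 0, 4, 0, 0]; [0, 0, 0, 9, 0]; [0, 0, 0, 0, 16]] (rows listed top to bottom)


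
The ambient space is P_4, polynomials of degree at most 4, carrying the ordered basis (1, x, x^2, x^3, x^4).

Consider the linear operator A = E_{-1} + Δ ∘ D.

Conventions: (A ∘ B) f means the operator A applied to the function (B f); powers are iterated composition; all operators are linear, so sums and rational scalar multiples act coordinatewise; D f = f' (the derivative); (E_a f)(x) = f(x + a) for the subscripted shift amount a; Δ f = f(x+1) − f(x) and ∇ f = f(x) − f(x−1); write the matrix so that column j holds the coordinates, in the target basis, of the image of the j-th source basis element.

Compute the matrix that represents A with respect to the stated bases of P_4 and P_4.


image of 1: 1
image of x: x - 1
image of x^2: x^2 - 2x + 3
image of x^3: x^3 - 3x^2 + 9x + 2
image of x^4: x^4 - 4x^3 + 18x^2 + 8x + 5
each image's coordinates form column j of the matrix

the matrix is [[1, -1, 3, 2, 5]; [0, 1, -2, 9, 8]; [0, 0, 1, -3, 18]; [0, 0, 0, 1, -4]; [0, 0, 0, 0, 1]] (rows listed top to bottom)
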